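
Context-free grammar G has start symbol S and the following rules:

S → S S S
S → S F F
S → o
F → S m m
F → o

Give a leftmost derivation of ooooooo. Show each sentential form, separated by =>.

S => SFF   [S → S F F]
SFF => SFFFF   [S → S F F]
SFFFF => SFFFFFF   [S → S F F]
SFFFFFF => oFFFFFF   [S → o]
oFFFFFF => ooFFFFF   [F → o]
ooFFFFF => oooFFFF   [F → o]
oooFFFF => ooooFFF   [F → o]
ooooFFF => oooooFF   [F → o]
oooooFF => ooooooF   [F → o]
ooooooF => ooooooo   [F → o]

S => SFF => SFFFF => SFFFFFF => oFFFFFF => ooFFFFF => oooFFFF => ooooFFF => oooooFF => ooooooF => ooooooo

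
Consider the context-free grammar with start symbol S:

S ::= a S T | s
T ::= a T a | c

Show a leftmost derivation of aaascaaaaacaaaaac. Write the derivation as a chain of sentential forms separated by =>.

S => aST => aaSTT => aaaSTTT => aaasTTT => aaascTT => aaascaTaT => aaascaaTaaT => aaascaaaTaaaT => aaascaaaaTaaaaT => aaascaaaaaTaaaaaT => aaascaaaaacaaaaaT => aaascaaaaacaaaaac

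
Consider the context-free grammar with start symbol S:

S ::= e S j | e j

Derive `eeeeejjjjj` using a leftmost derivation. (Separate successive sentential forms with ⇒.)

S ⇒ eSj ⇒ eeSjj ⇒ eeeSjjj ⇒ eeeeSjjjj ⇒ eeeeejjjjj

S ⇒ eSj   [S ::= e S j]
eSj ⇒ eeSjj   [S ::= e S j]
eeSjj ⇒ eeeSjjj   [S ::= e S j]
eeeSjjj ⇒ eeeeSjjjj   [S ::= e S j]
eeeeSjjjj ⇒ eeeeejjjjj   [S ::= e j]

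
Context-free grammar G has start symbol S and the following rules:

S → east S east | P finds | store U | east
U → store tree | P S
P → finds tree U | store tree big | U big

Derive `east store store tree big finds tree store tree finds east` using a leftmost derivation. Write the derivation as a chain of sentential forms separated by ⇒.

S ⇒ east S east ⇒ east store U east ⇒ east store P S east ⇒ east store U big S east ⇒ east store store tree big S east ⇒ east store store tree big P finds east ⇒ east store store tree big finds tree U finds east ⇒ east store store tree big finds tree store tree finds east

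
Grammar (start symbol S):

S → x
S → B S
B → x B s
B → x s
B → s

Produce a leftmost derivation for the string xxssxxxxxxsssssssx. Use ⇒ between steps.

S ⇒ BS ⇒ xBsS ⇒ xxssS ⇒ xxssBS ⇒ xxssxBsS ⇒ xxssxxBssS ⇒ xxssxxxBsssS ⇒ xxssxxxxBssssS ⇒ xxssxxxxxBsssssS ⇒ xxssxxxxxxssssssS ⇒ xxssxxxxxxssssssBS ⇒ xxssxxxxxxsssssssS ⇒ xxssxxxxxxsssssssx

S ⇒ BS   [S → B S]
BS ⇒ xBsS   [B → x B s]
xBsS ⇒ xxssS   [B → x s]
xxssS ⇒ xxssBS   [S → B S]
xxssBS ⇒ xxssxBsS   [B → x B s]
xxssxBsS ⇒ xxssxxBssS   [B → x B s]
xxssxxBssS ⇒ xxssxxxBsssS   [B → x B s]
xxssxxxBsssS ⇒ xxssxxxxBssssS   [B → x B s]
xxssxxxxBssssS ⇒ xxssxxxxxBsssssS   [B → x B s]
xxssxxxxxBsssssS ⇒ xxssxxxxxxssssssS   [B → x s]
xxssxxxxxxssssssS ⇒ xxssxxxxxxssssssBS   [S → B S]
xxssxxxxxxssssssBS ⇒ xxssxxxxxxsssssssS   [B → s]
xxssxxxxxxsssssssS ⇒ xxssxxxxxxsssssssx   [S → x]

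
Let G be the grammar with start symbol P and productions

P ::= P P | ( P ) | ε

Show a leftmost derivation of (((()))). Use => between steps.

P => PP   [P ::= P P]
PP => (P)P   [P ::= ( P )]
(P)P => ((P))P   [P ::= ( P )]
((P))P => (((P)))P   [P ::= ( P )]
(((P)))P => (((PP)))P   [P ::= P P]
(((PP)))P => ((((P)P)))P   [P ::= ( P )]
((((P)P)))P => (((()P)))P   [P ::= ε]
(((()P)))P => (((())))P   [P ::= ε]
(((())))P => (((())))   [P ::= ε]

P => PP => (P)P => ((P))P => (((P)))P => (((PP)))P => ((((P)P)))P => (((()P)))P => (((())))P => (((())))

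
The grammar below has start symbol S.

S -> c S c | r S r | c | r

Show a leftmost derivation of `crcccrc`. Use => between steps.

S => cSc   [S -> c S c]
cSc => crSrc   [S -> r S r]
crSrc => crcScrc   [S -> c S c]
crcScrc => crcccrc   [S -> c]

S => cSc => crSrc => crcScrc => crcccrc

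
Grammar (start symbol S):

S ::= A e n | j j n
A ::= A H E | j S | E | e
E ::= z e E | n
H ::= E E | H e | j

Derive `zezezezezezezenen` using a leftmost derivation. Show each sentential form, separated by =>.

S => Aen   [S ::= A e n]
Aen => Een   [A ::= E]
Een => zeEen   [E ::= z e E]
zeEen => zezeEen   [E ::= z e E]
zezeEen => zezezeEen   [E ::= z e E]
zezezeEen => zezezezeEen   [E ::= z e E]
zezezezeEen => zezezezezeEen   [E ::= z e E]
zezezezezeEen => zezezezezezeEen   [E ::= z e E]
zezezezezezeEen => zezezezezezezeEen   [E ::= z e E]
zezezezezezezeEen => zezezezezezezenen   [E ::= n]

S=>Aen=>Een=>zeEen=>zezeEen=>zezezeEen=>zezezezeEen=>zezezezezeEen=>zezezezezezeEen=>zezezezezezezeEen=>zezezezezezezenen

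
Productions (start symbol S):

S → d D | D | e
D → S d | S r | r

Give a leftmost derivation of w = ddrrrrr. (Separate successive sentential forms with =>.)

S => dD   [S → d D]
dD => dSr   [D → S r]
dSr => dDr   [S → D]
dDr => dSrr   [D → S r]
dSrr => ddDrr   [S → d D]
ddDrr => ddSrrr   [D → S r]
ddSrrr => ddDrrr   [S → D]
ddDrrr => ddSrrrr   [D → S r]
ddSrrrr => ddDrrrr   [S → D]
ddDrrrr => ddrrrrr   [D → r]

S=>dD=>dSr=>dDr=>dSrr=>ddDrr=>ddSrrr=>ddDrrr=>ddSrrrr=>ddDrrrr=>ddrrrrr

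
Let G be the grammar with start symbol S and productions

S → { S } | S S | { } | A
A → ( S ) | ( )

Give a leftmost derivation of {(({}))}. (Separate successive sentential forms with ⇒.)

S⇒{S}⇒{A}⇒{(S)}⇒{(A)}⇒{((S))}⇒{(({}))}

S ⇒ {S}   [S → { S }]
{S} ⇒ {A}   [S → A]
{A} ⇒ {(S)}   [A → ( S )]
{(S)} ⇒ {(A)}   [S → A]
{(A)} ⇒ {((S))}   [A → ( S )]
{((S))} ⇒ {(({}))}   [S → { }]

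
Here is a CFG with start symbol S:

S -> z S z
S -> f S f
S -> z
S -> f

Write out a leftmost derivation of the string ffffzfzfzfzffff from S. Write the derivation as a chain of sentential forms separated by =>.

S => fSf => ffSff => fffSfff => ffffSffff => ffffzSzffff => ffffzfSfzffff => ffffzfzSzfzffff => ffffzfzfzfzffff

S => fSf   [S -> f S f]
fSf => ffSff   [S -> f S f]
ffSff => fffSfff   [S -> f S f]
fffSfff => ffffSffff   [S -> f S f]
ffffSffff => ffffzSzffff   [S -> z S z]
ffffzSzffff => ffffzfSfzffff   [S -> f S f]
ffffzfSfzffff => ffffzfzSzfzffff   [S -> z S z]
ffffzfzSzfzffff => ffffzfzfzfzffff   [S -> f]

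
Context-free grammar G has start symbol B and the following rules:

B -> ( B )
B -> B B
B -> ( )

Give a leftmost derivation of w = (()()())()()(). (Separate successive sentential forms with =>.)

B => BB => BBB => BBBB => (B)BBB => (BB)BBB => (BBB)BBB => (()BB)BBB => (()()B)BBB => (()()())BBB => (()()())()BB => (()()())()()B => (()()())()()()

B => BB   [B -> B B]
BB => BBB   [B -> B B]
BBB => BBBB   [B -> B B]
BBBB => (B)BBB   [B -> ( B )]
(B)BBB => (BB)BBB   [B -> B B]
(BB)BBB => (BBB)BBB   [B -> B B]
(BBB)BBB => (()BB)BBB   [B -> ( )]
(()BB)BBB => (()()B)BBB   [B -> ( )]
(()()B)BBB => (()()())BBB   [B -> ( )]
(()()())BBB => (()()())()BB   [B -> ( )]
(()()())()BB => (()()())()()B   [B -> ( )]
(()()())()()B => (()()())()()()   [B -> ( )]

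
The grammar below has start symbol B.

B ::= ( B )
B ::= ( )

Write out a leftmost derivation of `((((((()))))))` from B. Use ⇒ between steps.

B ⇒ (B)   [B ::= ( B )]
(B) ⇒ ((B))   [B ::= ( B )]
((B)) ⇒ (((B)))   [B ::= ( B )]
(((B))) ⇒ ((((B))))   [B ::= ( B )]
((((B)))) ⇒ (((((B)))))   [B ::= ( B )]
(((((B))))) ⇒ ((((((B))))))   [B ::= ( B )]
((((((B)))))) ⇒ ((((((()))))))   [B ::= ( )]

B⇒(B)⇒((B))⇒(((B)))⇒((((B))))⇒(((((B)))))⇒((((((B))))))⇒((((((()))))))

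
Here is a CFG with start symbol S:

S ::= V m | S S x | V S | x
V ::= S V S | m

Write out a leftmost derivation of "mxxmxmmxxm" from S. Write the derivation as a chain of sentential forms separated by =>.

S => VS => mS => mVm => mSVSm => mxVSm => mxSVSSm => mxVmVSSm => mxSVSmVSSm => mxxVSmVSSm => mxxmSmVSSm => mxxmxmVSSm => mxxmxmmSSm => mxxmxmmxSm => mxxmxmmxxm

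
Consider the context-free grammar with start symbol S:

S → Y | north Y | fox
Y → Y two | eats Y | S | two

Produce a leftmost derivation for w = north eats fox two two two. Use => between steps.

S => north Y => north Y two => north Y two two => north Y two two two => north eats Y two two two => north eats S two two two => north eats fox two two two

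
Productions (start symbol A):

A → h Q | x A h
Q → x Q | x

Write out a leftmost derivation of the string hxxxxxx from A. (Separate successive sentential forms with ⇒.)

A ⇒ hQ   [A → h Q]
hQ ⇒ hxQ   [Q → x Q]
hxQ ⇒ hxxQ   [Q → x Q]
hxxQ ⇒ hxxxQ   [Q → x Q]
hxxxQ ⇒ hxxxxQ   [Q → x Q]
hxxxxQ ⇒ hxxxxxQ   [Q → x Q]
hxxxxxQ ⇒ hxxxxxx   [Q → x]

A⇒hQ⇒hxQ⇒hxxQ⇒hxxxQ⇒hxxxxQ⇒hxxxxxQ⇒hxxxxxx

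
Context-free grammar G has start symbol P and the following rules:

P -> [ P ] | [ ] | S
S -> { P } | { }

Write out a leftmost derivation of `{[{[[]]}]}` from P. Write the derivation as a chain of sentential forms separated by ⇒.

P ⇒ S ⇒ {P} ⇒ {[P]} ⇒ {[S]} ⇒ {[{P}]} ⇒ {[{[P]}]} ⇒ {[{[[]]}]}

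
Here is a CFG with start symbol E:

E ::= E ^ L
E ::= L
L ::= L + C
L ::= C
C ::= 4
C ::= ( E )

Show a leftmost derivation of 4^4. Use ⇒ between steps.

E⇒E^L⇒L^L⇒C^L⇒4^L⇒4^C⇒4^4

E ⇒ E^L   [E ::= E ^ L]
E^L ⇒ L^L   [E ::= L]
L^L ⇒ C^L   [L ::= C]
C^L ⇒ 4^L   [C ::= 4]
4^L ⇒ 4^C   [L ::= C]
4^C ⇒ 4^4   [C ::= 4]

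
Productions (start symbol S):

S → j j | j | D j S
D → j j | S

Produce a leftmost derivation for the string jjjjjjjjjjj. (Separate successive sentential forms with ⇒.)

S ⇒ DjS ⇒ SjS ⇒ DjSjS ⇒ SjSjS ⇒ jjjSjS ⇒ jjjjjjS ⇒ jjjjjjDjS ⇒ jjjjjjjjjS ⇒ jjjjjjjjjjj

S ⇒ DjS   [S → D j S]
DjS ⇒ SjS   [D → S]
SjS ⇒ DjSjS   [S → D j S]
DjSjS ⇒ SjSjS   [D → S]
SjSjS ⇒ jjjSjS   [S → j j]
jjjSjS ⇒ jjjjjjS   [S → j j]
jjjjjjS ⇒ jjjjjjDjS   [S → D j S]
jjjjjjDjS ⇒ jjjjjjjjjS   [D → j j]
jjjjjjjjjS ⇒ jjjjjjjjjjj   [S → j j]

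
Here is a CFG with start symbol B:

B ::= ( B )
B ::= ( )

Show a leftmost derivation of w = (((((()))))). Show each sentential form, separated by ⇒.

B⇒(B)⇒((B))⇒(((B)))⇒((((B))))⇒(((((B)))))⇒(((((())))))

B ⇒ (B)   [B ::= ( B )]
(B) ⇒ ((B))   [B ::= ( B )]
((B)) ⇒ (((B)))   [B ::= ( B )]
(((B))) ⇒ ((((B))))   [B ::= ( B )]
((((B)))) ⇒ (((((B)))))   [B ::= ( B )]
(((((B))))) ⇒ (((((())))))   [B ::= ( )]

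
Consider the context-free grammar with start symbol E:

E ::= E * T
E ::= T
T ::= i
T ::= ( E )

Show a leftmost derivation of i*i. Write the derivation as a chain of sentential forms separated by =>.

E => E*T   [E ::= E * T]
E*T => T*T   [E ::= T]
T*T => i*T   [T ::= i]
i*T => i*i   [T ::= i]

E=>E*T=>T*T=>i*T=>i*i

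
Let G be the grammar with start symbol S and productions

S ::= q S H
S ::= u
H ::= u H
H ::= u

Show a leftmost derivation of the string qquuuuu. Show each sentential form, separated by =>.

S => qSH   [S ::= q S H]
qSH => qqSHH   [S ::= q S H]
qqSHH => qquHH   [S ::= u]
qquHH => qquuH   [H ::= u]
qquuH => qquuuH   [H ::= u H]
qquuuH => qquuuuH   [H ::= u H]
qquuuuH => qquuuuu   [H ::= u]

S=>qSH=>qqSHH=>qquHH=>qquuH=>qquuuH=>qquuuuH=>qquuuuu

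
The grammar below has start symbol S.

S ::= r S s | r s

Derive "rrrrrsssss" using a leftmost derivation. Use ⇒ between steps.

S ⇒ rSs   [S ::= r S s]
rSs ⇒ rrSss   [S ::= r S s]
rrSss ⇒ rrrSsss   [S ::= r S s]
rrrSsss ⇒ rrrrSssss   [S ::= r S s]
rrrrSssss ⇒ rrrrrsssss   [S ::= r s]

S⇒rSs⇒rrSss⇒rrrSsss⇒rrrrSssss⇒rrrrrsssss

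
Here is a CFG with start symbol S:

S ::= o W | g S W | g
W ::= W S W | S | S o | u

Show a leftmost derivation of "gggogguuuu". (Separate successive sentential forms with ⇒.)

S ⇒ gSW ⇒ ggSWW ⇒ gggSWWW ⇒ gggoWWWW ⇒ gggoWSWWWW ⇒ gggoSSWWWW ⇒ gggogSWWWW ⇒ gggoggWWWW ⇒ gggogguWWW ⇒ gggogguuWW ⇒ gggogguuuW ⇒ gggogguuuu

S ⇒ gSW   [S ::= g S W]
gSW ⇒ ggSWW   [S ::= g S W]
ggSWW ⇒ gggSWWW   [S ::= g S W]
gggSWWW ⇒ gggoWWWW   [S ::= o W]
gggoWWWW ⇒ gggoWSWWWW   [W ::= W S W]
gggoWSWWWW ⇒ gggoSSWWWW   [W ::= S]
gggoSSWWWW ⇒ gggogSWWWW   [S ::= g]
gggogSWWWW ⇒ gggoggWWWW   [S ::= g]
gggoggWWWW ⇒ gggogguWWW   [W ::= u]
gggogguWWW ⇒ gggogguuWW   [W ::= u]
gggogguuWW ⇒ gggogguuuW   [W ::= u]
gggogguuuW ⇒ gggogguuuu   [W ::= u]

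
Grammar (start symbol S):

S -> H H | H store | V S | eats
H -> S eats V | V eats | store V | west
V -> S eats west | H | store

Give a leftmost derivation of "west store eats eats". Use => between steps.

S => H H => west H => west V eats => west H eats => west V eats eats => west store eats eats

S => H H   [S -> H H]
H H => west H   [H -> west]
west H => west V eats   [H -> V eats]
west V eats => west H eats   [V -> H]
west H eats => west V eats eats   [H -> V eats]
west V eats eats => west store eats eats   [V -> store]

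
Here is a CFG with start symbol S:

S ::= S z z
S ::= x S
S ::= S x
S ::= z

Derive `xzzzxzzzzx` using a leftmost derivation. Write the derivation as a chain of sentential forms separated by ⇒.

S ⇒ Sx   [S ::= S x]
Sx ⇒ xSx   [S ::= x S]
xSx ⇒ xSzzx   [S ::= S z z]
xSzzx ⇒ xSzzzzx   [S ::= S z z]
xSzzzzx ⇒ xSxzzzzx   [S ::= S x]
xSxzzzzx ⇒ xSzzxzzzzx   [S ::= S z z]
xSzzxzzzzx ⇒ xzzzxzzzzx   [S ::= z]

S⇒Sx⇒xSx⇒xSzzx⇒xSzzzzx⇒xSxzzzzx⇒xSzzxzzzzx⇒xzzzxzzzzx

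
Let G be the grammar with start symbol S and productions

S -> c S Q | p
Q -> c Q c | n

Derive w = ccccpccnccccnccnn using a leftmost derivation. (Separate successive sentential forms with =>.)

S => cSQ   [S -> c S Q]
cSQ => ccSQQ   [S -> c S Q]
ccSQQ => cccSQQQ   [S -> c S Q]
cccSQQQ => ccccSQQQQ   [S -> c S Q]
ccccSQQQQ => ccccpQQQQ   [S -> p]
ccccpQQQQ => ccccpcQcQQQ   [Q -> c Q c]
ccccpcQcQQQ => ccccpccQccQQQ   [Q -> c Q c]
ccccpccQccQQQ => ccccpccnccQQQ   [Q -> n]
ccccpccnccQQQ => ccccpccncccQcQQ   [Q -> c Q c]
ccccpccncccQcQQ => ccccpccnccccQccQQ   [Q -> c Q c]
ccccpccnccccQccQQ => ccccpccnccccnccQQ   [Q -> n]
ccccpccnccccnccQQ => ccccpccnccccnccnQ   [Q -> n]
ccccpccnccccnccnQ => ccccpccnccccnccnn   [Q -> n]

S=>cSQ=>ccSQQ=>cccSQQQ=>ccccSQQQQ=>ccccpQQQQ=>ccccpcQcQQQ=>ccccpccQccQQQ=>ccccpccnccQQQ=>ccccpccncccQcQQ=>ccccpccnccccQccQQ=>ccccpccnccccnccQQ=>ccccpccnccccnccnQ=>ccccpccnccccnccnn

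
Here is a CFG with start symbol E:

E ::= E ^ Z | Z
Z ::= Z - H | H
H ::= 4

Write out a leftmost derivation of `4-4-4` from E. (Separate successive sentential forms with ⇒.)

E⇒Z⇒Z-H⇒Z-H-H⇒H-H-H⇒4-H-H⇒4-4-H⇒4-4-4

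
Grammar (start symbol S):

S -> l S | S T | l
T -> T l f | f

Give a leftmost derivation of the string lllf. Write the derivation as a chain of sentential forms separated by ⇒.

S ⇒ lS ⇒ lST ⇒ llST ⇒ lllT ⇒ lllf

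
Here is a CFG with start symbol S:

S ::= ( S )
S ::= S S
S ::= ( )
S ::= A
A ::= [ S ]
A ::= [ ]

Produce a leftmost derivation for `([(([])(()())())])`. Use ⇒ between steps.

S⇒(S)⇒(A)⇒([S])⇒([(S)])⇒([(SS)])⇒([((S)S)])⇒([((A)S)])⇒([(([])S)])⇒([(([])SS)])⇒([(([])(S)S)])⇒([(([])(SS)S)])⇒([(([])(()S)S)])⇒([(([])(()())S)])⇒([(([])(()())())])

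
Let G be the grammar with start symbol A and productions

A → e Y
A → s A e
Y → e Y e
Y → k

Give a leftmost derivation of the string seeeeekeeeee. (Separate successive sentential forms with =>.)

A => sAe   [A → s A e]
sAe => seYe   [A → e Y]
seYe => seeYee   [Y → e Y e]
seeYee => seeeYeee   [Y → e Y e]
seeeYeee => seeeeYeeee   [Y → e Y e]
seeeeYeeee => seeeeeYeeeee   [Y → e Y e]
seeeeeYeeeee => seeeeekeeeee   [Y → k]

A=>sAe=>seYe=>seeYee=>seeeYeee=>seeeeYeeee=>seeeeeYeeeee=>seeeeekeeeee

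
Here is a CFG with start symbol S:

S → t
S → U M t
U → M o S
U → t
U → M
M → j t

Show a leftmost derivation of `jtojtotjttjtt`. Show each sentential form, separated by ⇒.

S ⇒ UMt ⇒ MoSMt ⇒ jtoSMt ⇒ jtoUMtMt ⇒ jtoMoSMtMt ⇒ jtojtoSMtMt ⇒ jtojtotMtMt ⇒ jtojtotjttMt ⇒ jtojtotjttjtt

S ⇒ UMt   [S → U M t]
UMt ⇒ MoSMt   [U → M o S]
MoSMt ⇒ jtoSMt   [M → j t]
jtoSMt ⇒ jtoUMtMt   [S → U M t]
jtoUMtMt ⇒ jtoMoSMtMt   [U → M o S]
jtoMoSMtMt ⇒ jtojtoSMtMt   [M → j t]
jtojtoSMtMt ⇒ jtojtotMtMt   [S → t]
jtojtotMtMt ⇒ jtojtotjttMt   [M → j t]
jtojtotjttMt ⇒ jtojtotjttjtt   [M → j t]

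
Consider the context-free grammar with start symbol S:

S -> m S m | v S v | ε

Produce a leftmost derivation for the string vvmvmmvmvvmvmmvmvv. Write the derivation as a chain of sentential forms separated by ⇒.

S ⇒ vSv ⇒ vvSvv ⇒ vvmSmvv ⇒ vvmvSvmvv ⇒ vvmvmSmvmvv ⇒ vvmvmmSmmvmvv ⇒ vvmvmmvSvmmvmvv ⇒ vvmvmmvmSmvmmvmvv ⇒ vvmvmmvmvSvmvmmvmvv ⇒ vvmvmmvmvvmvmmvmvv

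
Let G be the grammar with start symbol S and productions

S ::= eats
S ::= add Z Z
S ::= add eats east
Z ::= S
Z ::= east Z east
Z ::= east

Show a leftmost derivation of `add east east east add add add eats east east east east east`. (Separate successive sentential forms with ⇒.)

S ⇒ add Z Z ⇒ add east Z ⇒ add east east Z east ⇒ add east east east Z east east ⇒ add east east east S east east ⇒ add east east east add Z Z east east ⇒ add east east east add S Z east east ⇒ add east east east add add Z Z Z east east ⇒ add east east east add add S Z Z east east ⇒ add east east east add add add eats east Z Z east east ⇒ add east east east add add add eats east east Z east east ⇒ add east east east add add add eats east east east east east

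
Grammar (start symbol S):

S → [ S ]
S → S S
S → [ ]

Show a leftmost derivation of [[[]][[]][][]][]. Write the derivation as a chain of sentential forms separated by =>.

S => SS => [S]S => [SS]S => [SSS]S => [SSSS]S => [[S]SSS]S => [[[]]SSS]S => [[[]][S]SS]S => [[[]][[]]SS]S => [[[]][[]][]S]S => [[[]][[]][][]]S => [[[]][[]][][]][]

S => SS   [S → S S]
SS => [S]S   [S → [ S ]]
[S]S => [SS]S   [S → S S]
[SS]S => [SSS]S   [S → S S]
[SSS]S => [SSSS]S   [S → S S]
[SSSS]S => [[S]SSS]S   [S → [ S ]]
[[S]SSS]S => [[[]]SSS]S   [S → [ ]]
[[[]]SSS]S => [[[]][S]SS]S   [S → [ S ]]
[[[]][S]SS]S => [[[]][[]]SS]S   [S → [ ]]
[[[]][[]]SS]S => [[[]][[]][]S]S   [S → [ ]]
[[[]][[]][]S]S => [[[]][[]][][]]S   [S → [ ]]
[[[]][[]][][]]S => [[[]][[]][][]][]   [S → [ ]]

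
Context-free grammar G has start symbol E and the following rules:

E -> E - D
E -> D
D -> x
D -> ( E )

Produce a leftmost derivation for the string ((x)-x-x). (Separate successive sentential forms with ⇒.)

E ⇒ D ⇒ (E) ⇒ (E-D) ⇒ (E-D-D) ⇒ (D-D-D) ⇒ ((E)-D-D) ⇒ ((D)-D-D) ⇒ ((x)-D-D) ⇒ ((x)-x-D) ⇒ ((x)-x-x)

E ⇒ D   [E -> D]
D ⇒ (E)   [D -> ( E )]
(E) ⇒ (E-D)   [E -> E - D]
(E-D) ⇒ (E-D-D)   [E -> E - D]
(E-D-D) ⇒ (D-D-D)   [E -> D]
(D-D-D) ⇒ ((E)-D-D)   [D -> ( E )]
((E)-D-D) ⇒ ((D)-D-D)   [E -> D]
((D)-D-D) ⇒ ((x)-D-D)   [D -> x]
((x)-D-D) ⇒ ((x)-x-D)   [D -> x]
((x)-x-D) ⇒ ((x)-x-x)   [D -> x]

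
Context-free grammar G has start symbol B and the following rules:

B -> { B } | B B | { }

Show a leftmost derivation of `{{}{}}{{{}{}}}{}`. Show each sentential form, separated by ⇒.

B ⇒ BB ⇒ {B}B ⇒ {BB}B ⇒ {{}B}B ⇒ {{}{}}B ⇒ {{}{}}BB ⇒ {{}{}}{B}B ⇒ {{}{}}{{B}}B ⇒ {{}{}}{{BB}}B ⇒ {{}{}}{{{}B}}B ⇒ {{}{}}{{{}{}}}B ⇒ {{}{}}{{{}{}}}{}

B ⇒ BB   [B -> B B]
BB ⇒ {B}B   [B -> { B }]
{B}B ⇒ {BB}B   [B -> B B]
{BB}B ⇒ {{}B}B   [B -> { }]
{{}B}B ⇒ {{}{}}B   [B -> { }]
{{}{}}B ⇒ {{}{}}BB   [B -> B B]
{{}{}}BB ⇒ {{}{}}{B}B   [B -> { B }]
{{}{}}{B}B ⇒ {{}{}}{{B}}B   [B -> { B }]
{{}{}}{{B}}B ⇒ {{}{}}{{BB}}B   [B -> B B]
{{}{}}{{BB}}B ⇒ {{}{}}{{{}B}}B   [B -> { }]
{{}{}}{{{}B}}B ⇒ {{}{}}{{{}{}}}B   [B -> { }]
{{}{}}{{{}{}}}B ⇒ {{}{}}{{{}{}}}{}   [B -> { }]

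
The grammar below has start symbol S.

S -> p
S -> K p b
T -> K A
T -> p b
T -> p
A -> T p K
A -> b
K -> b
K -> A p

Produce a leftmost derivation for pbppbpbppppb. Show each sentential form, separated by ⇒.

S ⇒ Kpb   [S -> K p b]
Kpb ⇒ Appb   [K -> A p]
Appb ⇒ TpKppb   [A -> T p K]
TpKppb ⇒ pbpKppb   [T -> p b]
pbpKppb ⇒ pbpApppb   [K -> A p]
pbpApppb ⇒ pbpTpKpppb   [A -> T p K]
pbpTpKpppb ⇒ pbppbpKpppb   [T -> p b]
pbppbpKpppb ⇒ pbppbpAppppb   [K -> A p]
pbppbpAppppb ⇒ pbppbpbppppb   [A -> b]

S⇒Kpb⇒Appb⇒TpKppb⇒pbpKppb⇒pbpApppb⇒pbpTpKpppb⇒pbppbpKpppb⇒pbppbpAppppb⇒pbppbpbppppb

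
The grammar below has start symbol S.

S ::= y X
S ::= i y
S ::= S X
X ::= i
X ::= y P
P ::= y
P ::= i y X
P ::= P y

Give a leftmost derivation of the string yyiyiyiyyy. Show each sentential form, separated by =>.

S=>SX=>yXX=>yyPX=>yyiyXX=>yyiyiX=>yyiyiyP=>yyiyiyiyX=>yyiyiyiyyP=>yyiyiyiyyy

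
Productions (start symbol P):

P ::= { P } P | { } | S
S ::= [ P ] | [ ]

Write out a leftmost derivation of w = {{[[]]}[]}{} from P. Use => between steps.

P => {P}P   [P ::= { P } P]
{P}P => {{P}P}P   [P ::= { P } P]
{{P}P}P => {{S}P}P   [P ::= S]
{{S}P}P => {{[P]}P}P   [S ::= [ P ]]
{{[P]}P}P => {{[S]}P}P   [P ::= S]
{{[S]}P}P => {{[[]]}P}P   [S ::= [ ]]
{{[[]]}P}P => {{[[]]}S}P   [P ::= S]
{{[[]]}S}P => {{[[]]}[]}P   [S ::= [ ]]
{{[[]]}[]}P => {{[[]]}[]}{}   [P ::= { }]

P=>{P}P=>{{P}P}P=>{{S}P}P=>{{[P]}P}P=>{{[S]}P}P=>{{[[]]}P}P=>{{[[]]}S}P=>{{[[]]}[]}P=>{{[[]]}[]}{}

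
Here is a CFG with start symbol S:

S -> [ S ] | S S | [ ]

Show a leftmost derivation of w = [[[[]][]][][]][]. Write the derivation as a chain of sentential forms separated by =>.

S => SS => [S]S => [SS]S => [SSS]S => [[S]SS]S => [[SS]SS]S => [[[S]S]SS]S => [[[[]]S]SS]S => [[[[]][]]SS]S => [[[[]][]][]S]S => [[[[]][]][][]]S => [[[[]][]][][]][]

S => SS   [S -> S S]
SS => [S]S   [S -> [ S ]]
[S]S => [SS]S   [S -> S S]
[SS]S => [SSS]S   [S -> S S]
[SSS]S => [[S]SS]S   [S -> [ S ]]
[[S]SS]S => [[SS]SS]S   [S -> S S]
[[SS]SS]S => [[[S]S]SS]S   [S -> [ S ]]
[[[S]S]SS]S => [[[[]]S]SS]S   [S -> [ ]]
[[[[]]S]SS]S => [[[[]][]]SS]S   [S -> [ ]]
[[[[]][]]SS]S => [[[[]][]][]S]S   [S -> [ ]]
[[[[]][]][]S]S => [[[[]][]][][]]S   [S -> [ ]]
[[[[]][]][][]]S => [[[[]][]][][]][]   [S -> [ ]]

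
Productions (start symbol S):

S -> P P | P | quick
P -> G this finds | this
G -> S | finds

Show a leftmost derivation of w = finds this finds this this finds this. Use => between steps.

S => P P => G this finds P => S this finds P => P P this finds P => G this finds P this finds P => finds this finds P this finds P => finds this finds this this finds P => finds this finds this this finds this

S => P P   [S -> P P]
P P => G this finds P   [P -> G this finds]
G this finds P => S this finds P   [G -> S]
S this finds P => P P this finds P   [S -> P P]
P P this finds P => G this finds P this finds P   [P -> G this finds]
G this finds P this finds P => finds this finds P this finds P   [G -> finds]
finds this finds P this finds P => finds this finds this this finds P   [P -> this]
finds this finds this this finds P => finds this finds this this finds this   [P -> this]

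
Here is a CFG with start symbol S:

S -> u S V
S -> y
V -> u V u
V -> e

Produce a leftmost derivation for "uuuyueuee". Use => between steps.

S => uSV   [S -> u S V]
uSV => uuSVV   [S -> u S V]
uuSVV => uuuSVVV   [S -> u S V]
uuuSVVV => uuuyVVV   [S -> y]
uuuyVVV => uuuyuVuVV   [V -> u V u]
uuuyuVuVV => uuuyueuVV   [V -> e]
uuuyueuVV => uuuyueueV   [V -> e]
uuuyueueV => uuuyueuee   [V -> e]

S => uSV => uuSVV => uuuSVVV => uuuyVVV => uuuyuVuVV => uuuyueuVV => uuuyueueV => uuuyueuee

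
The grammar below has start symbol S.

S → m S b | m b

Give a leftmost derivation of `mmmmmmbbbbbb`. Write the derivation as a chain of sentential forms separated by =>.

S => mSb => mmSbb => mmmSbbb => mmmmSbbbb => mmmmmSbbbbb => mmmmmmbbbbbb

S => mSb   [S → m S b]
mSb => mmSbb   [S → m S b]
mmSbb => mmmSbbb   [S → m S b]
mmmSbbb => mmmmSbbbb   [S → m S b]
mmmmSbbbb => mmmmmSbbbbb   [S → m S b]
mmmmmSbbbbb => mmmmmmbbbbbb   [S → m b]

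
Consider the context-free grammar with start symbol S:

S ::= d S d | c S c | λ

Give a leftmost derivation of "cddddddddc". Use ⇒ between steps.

S ⇒ cSc   [S ::= c S c]
cSc ⇒ cdSdc   [S ::= d S d]
cdSdc ⇒ cddSddc   [S ::= d S d]
cddSddc ⇒ cdddSdddc   [S ::= d S d]
cdddSdddc ⇒ cddddSddddc   [S ::= d S d]
cddddSddddc ⇒ cddddddddc   [S ::= λ]

S ⇒ cSc ⇒ cdSdc ⇒ cddSddc ⇒ cdddSdddc ⇒ cddddSddddc ⇒ cddddddddc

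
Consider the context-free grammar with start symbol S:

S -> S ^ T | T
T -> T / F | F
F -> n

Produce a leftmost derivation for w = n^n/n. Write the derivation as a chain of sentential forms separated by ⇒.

S ⇒ S^T ⇒ T^T ⇒ F^T ⇒ n^T ⇒ n^T/F ⇒ n^F/F ⇒ n^n/F ⇒ n^n/n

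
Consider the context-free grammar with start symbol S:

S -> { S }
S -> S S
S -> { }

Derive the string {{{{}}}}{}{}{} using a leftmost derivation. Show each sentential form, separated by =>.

S => SS   [S -> S S]
SS => SSS   [S -> S S]
SSS => SSSS   [S -> S S]
SSSS => {S}SSS   [S -> { S }]
{S}SSS => {{S}}SSS   [S -> { S }]
{{S}}SSS => {{{S}}}SSS   [S -> { S }]
{{{S}}}SSS => {{{{}}}}SSS   [S -> { }]
{{{{}}}}SSS => {{{{}}}}{}SS   [S -> { }]
{{{{}}}}{}SS => {{{{}}}}{}{}S   [S -> { }]
{{{{}}}}{}{}S => {{{{}}}}{}{}{}   [S -> { }]

S => SS => SSS => SSSS => {S}SSS => {{S}}SSS => {{{S}}}SSS => {{{{}}}}SSS => {{{{}}}}{}SS => {{{{}}}}{}{}S => {{{{}}}}{}{}{}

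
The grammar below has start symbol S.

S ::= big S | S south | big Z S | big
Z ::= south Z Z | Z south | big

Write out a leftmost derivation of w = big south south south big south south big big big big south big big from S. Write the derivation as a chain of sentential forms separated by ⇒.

S ⇒ big Z S ⇒ big south Z Z S ⇒ big south Z south Z S ⇒ big south south Z Z south Z S ⇒ big south south south Z Z Z south Z S ⇒ big south south south big Z Z south Z S ⇒ big south south south big south Z Z Z south Z S ⇒ big south south south big south south Z Z Z Z south Z S ⇒ big south south south big south south big Z Z Z south Z S ⇒ big south south south big south south big big Z Z south Z S ⇒ big south south south big south south big big big Z south Z S ⇒ big south south south big south south big big big big south Z S ⇒ big south south south big south south big big big big south big S ⇒ big south south south big south south big big big big south big big

S ⇒ big Z S   [S ::= big Z S]
big Z S ⇒ big south Z Z S   [Z ::= south Z Z]
big south Z Z S ⇒ big south Z south Z S   [Z ::= Z south]
big south Z south Z S ⇒ big south south Z Z south Z S   [Z ::= south Z Z]
big south south Z Z south Z S ⇒ big south south south Z Z Z south Z S   [Z ::= south Z Z]
big south south south Z Z Z south Z S ⇒ big south south south big Z Z south Z S   [Z ::= big]
big south south south big Z Z south Z S ⇒ big south south south big south Z Z Z south Z S   [Z ::= south Z Z]
big south south south big south Z Z Z south Z S ⇒ big south south south big south south Z Z Z Z south Z S   [Z ::= south Z Z]
big south south south big south south Z Z Z Z south Z S ⇒ big south south south big south south big Z Z Z south Z S   [Z ::= big]
big south south south big south south big Z Z Z south Z S ⇒ big south south south big south south big big Z Z south Z S   [Z ::= big]
big south south south big south south big big Z Z south Z S ⇒ big south south south big south south big big big Z south Z S   [Z ::= big]
big south south south big south south big big big Z south Z S ⇒ big south south south big south south big big big big south Z S   [Z ::= big]
big south south south big south south big big big big south Z S ⇒ big south south south big south south big big big big south big S   [Z ::= big]
big south south south big south south big big big big south big S ⇒ big south south south big south south big big big big south big big   [S ::= big]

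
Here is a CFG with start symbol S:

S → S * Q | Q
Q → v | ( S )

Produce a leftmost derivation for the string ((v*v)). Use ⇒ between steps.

S ⇒ Q ⇒ (S) ⇒ (Q) ⇒ ((S)) ⇒ ((S*Q)) ⇒ ((Q*Q)) ⇒ ((v*Q)) ⇒ ((v*v))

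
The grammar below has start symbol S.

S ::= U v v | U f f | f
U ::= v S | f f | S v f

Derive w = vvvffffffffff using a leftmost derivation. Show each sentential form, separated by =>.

S => Uff => vSff => vUffff => vvSffff => vvUffffff => vvvSffffff => vvvUffffffff => vvvffffffffff

S => Uff   [S ::= U f f]
Uff => vSff   [U ::= v S]
vSff => vUffff   [S ::= U f f]
vUffff => vvSffff   [U ::= v S]
vvSffff => vvUffffff   [S ::= U f f]
vvUffffff => vvvSffffff   [U ::= v S]
vvvSffffff => vvvUffffffff   [S ::= U f f]
vvvUffffffff => vvvffffffffff   [U ::= f f]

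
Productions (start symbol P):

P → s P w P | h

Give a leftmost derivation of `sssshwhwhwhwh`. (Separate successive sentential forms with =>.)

P => sPwP => ssPwPwP => sssPwPwPwP => ssssPwPwPwPwP => sssshwPwPwPwP => sssshwhwPwPwP => sssshwhwhwPwP => sssshwhwhwhwP => sssshwhwhwhwh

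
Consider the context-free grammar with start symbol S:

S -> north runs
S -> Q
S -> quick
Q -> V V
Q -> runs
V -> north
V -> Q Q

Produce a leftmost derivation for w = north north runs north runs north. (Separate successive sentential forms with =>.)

S => Q => V V => Q Q V => V V Q V => Q Q V Q V => V V Q V Q V => north V Q V Q V => north north Q V Q V => north north runs V Q V => north north runs north Q V => north north runs north runs V => north north runs north runs north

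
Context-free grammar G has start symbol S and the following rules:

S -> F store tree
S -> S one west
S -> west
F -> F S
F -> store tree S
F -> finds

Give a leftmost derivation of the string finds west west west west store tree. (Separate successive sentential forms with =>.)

S => F store tree   [S -> F store tree]
F store tree => F S store tree   [F -> F S]
F S store tree => F S S store tree   [F -> F S]
F S S store tree => F S S S store tree   [F -> F S]
F S S S store tree => F S S S S store tree   [F -> F S]
F S S S S store tree => finds S S S S store tree   [F -> finds]
finds S S S S store tree => finds west S S S store tree   [S -> west]
finds west S S S store tree => finds west west S S store tree   [S -> west]
finds west west S S store tree => finds west west west S store tree   [S -> west]
finds west west west S store tree => finds west west west west store tree   [S -> west]

S => F store tree => F S store tree => F S S store tree => F S S S store tree => F S S S S store tree => finds S S S S store tree => finds west S S S store tree => finds west west S S store tree => finds west west west S store tree => finds west west west west store tree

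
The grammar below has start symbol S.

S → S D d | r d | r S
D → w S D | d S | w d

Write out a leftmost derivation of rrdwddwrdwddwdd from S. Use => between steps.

S => SDd => SDdDd => rSDdDd => rSDdDdDd => rrdDdDdDd => rrdwddDdDd => rrdwddwSDdDd => rrdwddwrdDdDd => rrdwddwrdwddDd => rrdwddwrdwddwdd

S => SDd   [S → S D d]
SDd => SDdDd   [S → S D d]
SDdDd => rSDdDd   [S → r S]
rSDdDd => rSDdDdDd   [S → S D d]
rSDdDdDd => rrdDdDdDd   [S → r d]
rrdDdDdDd => rrdwddDdDd   [D → w d]
rrdwddDdDd => rrdwddwSDdDd   [D → w S D]
rrdwddwSDdDd => rrdwddwrdDdDd   [S → r d]
rrdwddwrdDdDd => rrdwddwrdwddDd   [D → w d]
rrdwddwrdwddDd => rrdwddwrdwddwdd   [D → w d]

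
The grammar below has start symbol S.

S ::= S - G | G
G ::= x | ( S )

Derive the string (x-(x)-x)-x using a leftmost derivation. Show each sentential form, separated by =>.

S => S-G => G-G => (S)-G => (S-G)-G => (S-G-G)-G => (G-G-G)-G => (x-G-G)-G => (x-(S)-G)-G => (x-(G)-G)-G => (x-(x)-G)-G => (x-(x)-x)-G => (x-(x)-x)-x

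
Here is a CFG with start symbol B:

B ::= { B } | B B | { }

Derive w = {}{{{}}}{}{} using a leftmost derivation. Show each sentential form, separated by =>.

B => BB   [B ::= B B]
BB => {}B   [B ::= { }]
{}B => {}BB   [B ::= B B]
{}BB => {}BBB   [B ::= B B]
{}BBB => {}{B}BB   [B ::= { B }]
{}{B}BB => {}{{B}}BB   [B ::= { B }]
{}{{B}}BB => {}{{{}}}BB   [B ::= { }]
{}{{{}}}BB => {}{{{}}}{}B   [B ::= { }]
{}{{{}}}{}B => {}{{{}}}{}{}   [B ::= { }]

B => BB => {}B => {}BB => {}BBB => {}{B}BB => {}{{B}}BB => {}{{{}}}BB => {}{{{}}}{}B => {}{{{}}}{}{}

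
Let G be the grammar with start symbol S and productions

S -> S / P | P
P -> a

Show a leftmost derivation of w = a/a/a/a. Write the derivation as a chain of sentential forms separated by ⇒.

S ⇒ S/P ⇒ S/P/P ⇒ S/P/P/P ⇒ P/P/P/P ⇒ a/P/P/P ⇒ a/a/P/P ⇒ a/a/a/P ⇒ a/a/a/a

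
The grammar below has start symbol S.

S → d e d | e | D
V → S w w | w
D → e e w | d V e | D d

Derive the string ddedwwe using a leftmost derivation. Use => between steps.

S => D   [S → D]
D => dVe   [D → d V e]
dVe => dSwwe   [V → S w w]
dSwwe => ddedwwe   [S → d e d]

S => D => dVe => dSwwe => ddedwwe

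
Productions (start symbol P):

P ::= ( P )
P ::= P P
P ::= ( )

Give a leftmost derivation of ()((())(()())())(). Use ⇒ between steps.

P ⇒ PP ⇒ PPP ⇒ ()PP ⇒ ()(P)P ⇒ ()(PP)P ⇒ ()((P)P)P ⇒ ()((())P)P ⇒ ()((())PP)P ⇒ ()((())(P)P)P ⇒ ()((())(PP)P)P ⇒ ()((())(()P)P)P ⇒ ()((())(()())P)P ⇒ ()((())(()())())P ⇒ ()((())(()())())()

P ⇒ PP   [P ::= P P]
PP ⇒ PPP   [P ::= P P]
PPP ⇒ ()PP   [P ::= ( )]
()PP ⇒ ()(P)P   [P ::= ( P )]
()(P)P ⇒ ()(PP)P   [P ::= P P]
()(PP)P ⇒ ()((P)P)P   [P ::= ( P )]
()((P)P)P ⇒ ()((())P)P   [P ::= ( )]
()((())P)P ⇒ ()((())PP)P   [P ::= P P]
()((())PP)P ⇒ ()((())(P)P)P   [P ::= ( P )]
()((())(P)P)P ⇒ ()((())(PP)P)P   [P ::= P P]
()((())(PP)P)P ⇒ ()((())(()P)P)P   [P ::= ( )]
()((())(()P)P)P ⇒ ()((())(()())P)P   [P ::= ( )]
()((())(()())P)P ⇒ ()((())(()())())P   [P ::= ( )]
()((())(()())())P ⇒ ()((())(()())())()   [P ::= ( )]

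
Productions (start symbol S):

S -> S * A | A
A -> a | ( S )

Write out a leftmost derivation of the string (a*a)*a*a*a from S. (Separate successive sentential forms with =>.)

S => S*A   [S -> S * A]
S*A => S*A*A   [S -> S * A]
S*A*A => S*A*A*A   [S -> S * A]
S*A*A*A => A*A*A*A   [S -> A]
A*A*A*A => (S)*A*A*A   [A -> ( S )]
(S)*A*A*A => (S*A)*A*A*A   [S -> S * A]
(S*A)*A*A*A => (A*A)*A*A*A   [S -> A]
(A*A)*A*A*A => (a*A)*A*A*A   [A -> a]
(a*A)*A*A*A => (a*a)*A*A*A   [A -> a]
(a*a)*A*A*A => (a*a)*a*A*A   [A -> a]
(a*a)*a*A*A => (a*a)*a*a*A   [A -> a]
(a*a)*a*a*A => (a*a)*a*a*a   [A -> a]

S=>S*A=>S*A*A=>S*A*A*A=>A*A*A*A=>(S)*A*A*A=>(S*A)*A*A*A=>(A*A)*A*A*A=>(a*A)*A*A*A=>(a*a)*A*A*A=>(a*a)*a*A*A=>(a*a)*a*a*A=>(a*a)*a*a*a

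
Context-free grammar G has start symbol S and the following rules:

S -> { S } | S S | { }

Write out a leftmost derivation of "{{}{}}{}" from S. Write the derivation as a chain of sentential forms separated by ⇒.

S ⇒ SS ⇒ {S}S ⇒ {SS}S ⇒ {{}S}S ⇒ {{}{}}S ⇒ {{}{}}{}

S ⇒ SS   [S -> S S]
SS ⇒ {S}S   [S -> { S }]
{S}S ⇒ {SS}S   [S -> S S]
{SS}S ⇒ {{}S}S   [S -> { }]
{{}S}S ⇒ {{}{}}S   [S -> { }]
{{}{}}S ⇒ {{}{}}{}   [S -> { }]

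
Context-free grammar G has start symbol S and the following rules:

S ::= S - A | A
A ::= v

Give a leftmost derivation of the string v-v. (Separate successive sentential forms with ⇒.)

S ⇒ S-A   [S ::= S - A]
S-A ⇒ A-A   [S ::= A]
A-A ⇒ v-A   [A ::= v]
v-A ⇒ v-v   [A ::= v]

S ⇒ S-A ⇒ A-A ⇒ v-A ⇒ v-v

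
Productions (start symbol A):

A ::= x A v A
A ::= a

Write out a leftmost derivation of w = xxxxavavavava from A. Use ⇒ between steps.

A ⇒ xAvA ⇒ xxAvAvA ⇒ xxxAvAvAvA ⇒ xxxxAvAvAvAvA ⇒ xxxxavAvAvAvA ⇒ xxxxavavAvAvA ⇒ xxxxavavavAvA ⇒ xxxxavavavavA ⇒ xxxxavavavava

A ⇒ xAvA   [A ::= x A v A]
xAvA ⇒ xxAvAvA   [A ::= x A v A]
xxAvAvA ⇒ xxxAvAvAvA   [A ::= x A v A]
xxxAvAvAvA ⇒ xxxxAvAvAvAvA   [A ::= x A v A]
xxxxAvAvAvAvA ⇒ xxxxavAvAvAvA   [A ::= a]
xxxxavAvAvAvA ⇒ xxxxavavAvAvA   [A ::= a]
xxxxavavAvAvA ⇒ xxxxavavavAvA   [A ::= a]
xxxxavavavAvA ⇒ xxxxavavavavA   [A ::= a]
xxxxavavavavA ⇒ xxxxavavavava   [A ::= a]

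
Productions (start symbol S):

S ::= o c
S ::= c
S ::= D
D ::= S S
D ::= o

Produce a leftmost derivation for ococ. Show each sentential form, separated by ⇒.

S ⇒ D ⇒ SS ⇒ DS ⇒ oS ⇒ oD ⇒ oSS ⇒ ocS ⇒ ococ

S ⇒ D   [S ::= D]
D ⇒ SS   [D ::= S S]
SS ⇒ DS   [S ::= D]
DS ⇒ oS   [D ::= o]
oS ⇒ oD   [S ::= D]
oD ⇒ oSS   [D ::= S S]
oSS ⇒ ocS   [S ::= c]
ocS ⇒ ococ   [S ::= o c]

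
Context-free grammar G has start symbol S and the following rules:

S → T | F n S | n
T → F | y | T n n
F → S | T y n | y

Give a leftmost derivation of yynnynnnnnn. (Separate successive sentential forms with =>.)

S => FnS => SnS => FnSnS => TynnSnS => yynnSnS => yynnFnSnS => yynnSnSnS => yynnFnSnSnS => yynnynSnSnS => yynnynnnSnS => yynnynnnnnS => yynnynnnnnn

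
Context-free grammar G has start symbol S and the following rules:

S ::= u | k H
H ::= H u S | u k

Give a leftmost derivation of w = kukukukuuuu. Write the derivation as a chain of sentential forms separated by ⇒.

S ⇒ kH ⇒ kHuS ⇒ kHuSuS ⇒ kukuSuS ⇒ kukukHuS ⇒ kukukHuSuS ⇒ kukukukuSuS ⇒ kukukukuuuS ⇒ kukukukuuuu

S ⇒ kH   [S ::= k H]
kH ⇒ kHuS   [H ::= H u S]
kHuS ⇒ kHuSuS   [H ::= H u S]
kHuSuS ⇒ kukuSuS   [H ::= u k]
kukuSuS ⇒ kukukHuS   [S ::= k H]
kukukHuS ⇒ kukukHuSuS   [H ::= H u S]
kukukHuSuS ⇒ kukukukuSuS   [H ::= u k]
kukukukuSuS ⇒ kukukukuuuS   [S ::= u]
kukukukuuuS ⇒ kukukukuuuu   [S ::= u]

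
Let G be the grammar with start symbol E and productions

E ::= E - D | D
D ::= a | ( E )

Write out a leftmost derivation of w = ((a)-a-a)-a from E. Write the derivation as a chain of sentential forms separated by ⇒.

E⇒E-D⇒D-D⇒(E)-D⇒(E-D)-D⇒(E-D-D)-D⇒(D-D-D)-D⇒((E)-D-D)-D⇒((D)-D-D)-D⇒((a)-D-D)-D⇒((a)-a-D)-D⇒((a)-a-a)-D⇒((a)-a-a)-a

E ⇒ E-D   [E ::= E - D]
E-D ⇒ D-D   [E ::= D]
D-D ⇒ (E)-D   [D ::= ( E )]
(E)-D ⇒ (E-D)-D   [E ::= E - D]
(E-D)-D ⇒ (E-D-D)-D   [E ::= E - D]
(E-D-D)-D ⇒ (D-D-D)-D   [E ::= D]
(D-D-D)-D ⇒ ((E)-D-D)-D   [D ::= ( E )]
((E)-D-D)-D ⇒ ((D)-D-D)-D   [E ::= D]
((D)-D-D)-D ⇒ ((a)-D-D)-D   [D ::= a]
((a)-D-D)-D ⇒ ((a)-a-D)-D   [D ::= a]
((a)-a-D)-D ⇒ ((a)-a-a)-D   [D ::= a]
((a)-a-a)-D ⇒ ((a)-a-a)-a   [D ::= a]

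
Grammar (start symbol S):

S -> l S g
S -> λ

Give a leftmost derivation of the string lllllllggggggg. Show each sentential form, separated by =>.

S => lSg   [S -> l S g]
lSg => llSgg   [S -> l S g]
llSgg => lllSggg   [S -> l S g]
lllSggg => llllSgggg   [S -> l S g]
llllSgggg => lllllSggggg   [S -> l S g]
lllllSggggg => llllllSgggggg   [S -> l S g]
llllllSgggggg => lllllllSggggggg   [S -> l S g]
lllllllSggggggg => lllllllggggggg   [S -> λ]

S => lSg => llSgg => lllSggg => llllSgggg => lllllSggggg => llllllSgggggg => lllllllSggggggg => lllllllggggggg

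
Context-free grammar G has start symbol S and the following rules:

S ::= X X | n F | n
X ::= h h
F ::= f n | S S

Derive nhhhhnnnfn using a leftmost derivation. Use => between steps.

S => nF => nSS => nXXS => nhhXS => nhhhhS => nhhhhnF => nhhhhnSS => nhhhhnnS => nhhhhnnnF => nhhhhnnnfn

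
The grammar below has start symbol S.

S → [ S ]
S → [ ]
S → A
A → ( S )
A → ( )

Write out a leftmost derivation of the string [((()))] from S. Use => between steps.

S => [S] => [A] => [(S)] => [(A)] => [((S))] => [((A))] => [((()))]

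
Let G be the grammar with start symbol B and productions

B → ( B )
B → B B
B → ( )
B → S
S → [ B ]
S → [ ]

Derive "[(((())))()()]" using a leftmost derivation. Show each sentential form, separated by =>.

B => S => [B] => [BB] => [BBB] => [(B)BB] => [((B))BB] => [(((B)))BB] => [(((())))BB] => [(((())))()B] => [(((())))()()]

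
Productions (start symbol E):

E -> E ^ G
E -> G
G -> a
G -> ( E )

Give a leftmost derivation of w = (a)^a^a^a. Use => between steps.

E => E^G   [E -> E ^ G]
E^G => E^G^G   [E -> E ^ G]
E^G^G => E^G^G^G   [E -> E ^ G]
E^G^G^G => G^G^G^G   [E -> G]
G^G^G^G => (E)^G^G^G   [G -> ( E )]
(E)^G^G^G => (G)^G^G^G   [E -> G]
(G)^G^G^G => (a)^G^G^G   [G -> a]
(a)^G^G^G => (a)^a^G^G   [G -> a]
(a)^a^G^G => (a)^a^a^G   [G -> a]
(a)^a^a^G => (a)^a^a^a   [G -> a]

E => E^G => E^G^G => E^G^G^G => G^G^G^G => (E)^G^G^G => (G)^G^G^G => (a)^G^G^G => (a)^a^G^G => (a)^a^a^G => (a)^a^a^a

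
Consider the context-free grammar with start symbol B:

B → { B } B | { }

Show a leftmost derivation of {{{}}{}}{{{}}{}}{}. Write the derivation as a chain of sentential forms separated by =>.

B => {B}B   [B → { B } B]
{B}B => {{B}B}B   [B → { B } B]
{{B}B}B => {{{}}B}B   [B → { }]
{{{}}B}B => {{{}}{}}B   [B → { }]
{{{}}{}}B => {{{}}{}}{B}B   [B → { B } B]
{{{}}{}}{B}B => {{{}}{}}{{B}B}B   [B → { B } B]
{{{}}{}}{{B}B}B => {{{}}{}}{{{}}B}B   [B → { }]
{{{}}{}}{{{}}B}B => {{{}}{}}{{{}}{}}B   [B → { }]
{{{}}{}}{{{}}{}}B => {{{}}{}}{{{}}{}}{}   [B → { }]

B => {B}B => {{B}B}B => {{{}}B}B => {{{}}{}}B => {{{}}{}}{B}B => {{{}}{}}{{B}B}B => {{{}}{}}{{{}}B}B => {{{}}{}}{{{}}{}}B => {{{}}{}}{{{}}{}}{}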